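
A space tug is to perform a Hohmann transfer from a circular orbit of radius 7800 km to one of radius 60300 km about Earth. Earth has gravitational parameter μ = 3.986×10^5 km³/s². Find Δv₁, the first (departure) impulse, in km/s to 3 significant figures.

Transfer-ellipse semi-major axis a_t = (r₁ + r₂)/2 = (7800 + 60300)/2 = 34050 km.
On the circular orbit at r = 7800 km, v_c = √(μ/r) = 7.149 km/s.
Transfer-orbit speed at the same r (vis-viva, a = a_t): v_t = √[μ(2/r − 1/a_t)] = 9.513 km/s.
Δv₁ = |v_t − v_c| = |9.513 − 7.149| = 2.364 km/s.

Δv₁ = 2.36 km/s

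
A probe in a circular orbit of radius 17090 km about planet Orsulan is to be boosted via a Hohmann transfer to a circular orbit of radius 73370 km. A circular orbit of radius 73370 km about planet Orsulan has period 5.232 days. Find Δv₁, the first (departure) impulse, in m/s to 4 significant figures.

Δv₁ = 578.2 m/s

From Kepler's third law T² = 4π²r³/μ at r = 73370 km, T = 5.232 days = 5.232 × 86400 s = 4.520448×10^5 s: μ = 4π²r³/T² = 76304.9 km³/s².
The Hohmann ellipse has a_t = (r₁ + r₂)/2 = 45230 km.
On the circular orbit at r = 17090 km, v_c = √(μ/r) = 2.1130 km/s.
Vis-viva on the transfer ellipse at r = 17090 km gives v_t = √[μ(2/r − 1/a_t)] = 2.6912 km/s.
Δv₁ = |v_t − v_c| = |2.6912 − 2.1130| = 0.5782 km/s.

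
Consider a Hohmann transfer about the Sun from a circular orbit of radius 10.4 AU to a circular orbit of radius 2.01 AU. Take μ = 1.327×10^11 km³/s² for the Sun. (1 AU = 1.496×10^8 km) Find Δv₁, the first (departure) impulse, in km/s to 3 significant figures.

In km: r₁ = 10.4 × 1.496×10^8 = 1.55584×10^9 km; r₂ = 2.01 × 1.496×10^8 = 3.00696×10^8 km.
Semi-major axis of the transfer orbit: a_t = (1.55584×10^9 + 3.00696×10^8)/2 = 9.28268×10^8 km.
On the circular orbit at r = 1.55584×10^9 km, v_c = √(μ/r) = 9.235 km/s.
Transfer-orbit speed at the same r (vis-viva, a = a_t): v_t = √[μ(2/r − 1/a_t)] = 5.256 km/s.
Δv₁ = |v_t − v_c| = |5.256 − 9.235| = 3.979 km/s.

Δv₁ = 3.98 km/s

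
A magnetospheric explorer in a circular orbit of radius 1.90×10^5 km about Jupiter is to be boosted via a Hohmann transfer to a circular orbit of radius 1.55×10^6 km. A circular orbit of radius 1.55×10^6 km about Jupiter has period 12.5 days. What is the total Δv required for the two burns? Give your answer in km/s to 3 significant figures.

Δv = 13.4 km/s

From Kepler's third law T² = 4π²r³/μ at r = 1.55×10^6 km, T = 12.5 days = 12.5 × 86400 s = 1.080×10^6 s: μ = 4π²r³/T² = 1.26040×10^8 km³/s².
Transfer-ellipse semi-major axis a_t = (r₁ + r₂)/2 = (1.900×10^5 + 1.550×10^6)/2 = 8.700×10^5 km.
At r₁ the circular-orbit speed is v₁ = √(μ/r₁) = 25.7559 km/s.
On the transfer ellipse at r₁, vis-viva equation gives v_p = √[μ(2/r₁ − 1/a_t)] = 34.3782 km/s.
First burn Δv₁ = |v_p − v₁| = 8.6223 km/s.
Circular speed at r₂: v₂ = √(μ/r₂) = 9.0175 km/s.
Transfer-orbit speed at r₂: v_a = √[μ(2/r₂ − 1/a_t)] = 4.2141 km/s.
Second burn Δv₂ = |v₂ − v_a| = 4.8034 km/s.
Total Δv = Δv₁ + Δv₂ = 13.43 km/s.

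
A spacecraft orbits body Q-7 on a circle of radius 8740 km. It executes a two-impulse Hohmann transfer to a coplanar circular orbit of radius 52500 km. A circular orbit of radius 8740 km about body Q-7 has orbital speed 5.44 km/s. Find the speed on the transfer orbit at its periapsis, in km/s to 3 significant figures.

v = 7.12 km/s

From the circular-orbit relation v² = μ/r at r = 8740 km: μ = v²r = (5.44)² × 8740 = 2.58648×10^5 km³/s².
Semi-major axis of the transfer orbit: a_t = (8740 + 52500)/2 = 30620 km.
The periapsis of the transfer ellipse is at r = 8740 km.
From the vis-viva equation, v = √[μ(2/r − 1/a_t)] = 7.123 km/s.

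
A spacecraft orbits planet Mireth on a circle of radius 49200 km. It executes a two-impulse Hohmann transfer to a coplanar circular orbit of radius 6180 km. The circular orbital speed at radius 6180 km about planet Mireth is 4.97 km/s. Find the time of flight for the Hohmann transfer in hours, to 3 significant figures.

t = 10.3 hours

From the circular-orbit relation v² = μ/r at r = 6180 km: μ = v²r = (4.97)² × 6180 = 1.52652×10^5 km³/s².
The Hohmann ellipse has a_t = (r₁ + r₂)/2 = 27690 km.
Half the transfer-orbit period gives t = π√(a_t³/μ) = 37050 s.
Converting: 37050 s ÷ 3600 s/hour = 10.3 hours.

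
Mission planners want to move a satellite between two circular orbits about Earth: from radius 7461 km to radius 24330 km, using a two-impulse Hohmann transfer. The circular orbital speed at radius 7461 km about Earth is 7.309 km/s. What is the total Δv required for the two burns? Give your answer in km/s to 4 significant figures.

From the circular-orbit relation v² = μ/r at r = 7461 km: μ = v²r = (7.309)² × 7461 = 3.98578×10^5 km³/s².
Semi-major axis of the transfer orbit: a_t = (7461 + 24330)/2 = 15895.5 km.
Circular speed at r₁: v₁ = √(μ/r₁) = √(3.98578×10^5/7461) = 7.3090 km/s.
Transfer-orbit speed at r₁ (v² = μ(2/r − 1/a)): v_p = √[μ(2/r₁ − 1/a_t)] = 9.0426 km/s.
First burn Δv₁ = |v_p − v₁| = 1.7336 km/s.
Circular speed at r₂: v₂ = √(μ/r₂) = 4.0475 km/s.
Transfer-orbit speed at r₂: v_a = √[μ(2/r₂ − 1/a_t)] = 2.7730 km/s.
Second burn Δv₂ = |v₂ − v_a| = 1.2745 km/s.
Total Δv = Δv₁ + Δv₂ = 3.008 km/s.

Δv = 3.008 km/s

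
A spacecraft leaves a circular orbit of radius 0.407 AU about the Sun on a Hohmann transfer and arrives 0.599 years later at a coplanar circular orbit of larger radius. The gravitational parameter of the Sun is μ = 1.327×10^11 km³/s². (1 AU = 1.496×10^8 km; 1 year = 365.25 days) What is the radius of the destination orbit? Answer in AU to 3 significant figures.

r₂ = 1.85 AU

In km: r₁ = 0.407 × 1.496×10^8 = 6.08872×10^7 km.
Transfer time t = 0.599 years × 365.25 × 86400 s = 1.89030024×10^7 s, and t = π√(a_t³/μ).
So a_t = (μ t²/π²)^(1/3) = (1.327×10^11 × (1.89030024×10^7)² / π²)^(1/3) = 1.6874×10^8 km.
Since a_t = (r₁ + r₂)/2, r₂ = 2a_t − r₁ = 2×1.6874×10^8 − 6.08872×10^7 = 2.765928×10^8 km.
In AU: r₂ = 2.765928×10^8 / 1.496×10^8 = 1.85 AU.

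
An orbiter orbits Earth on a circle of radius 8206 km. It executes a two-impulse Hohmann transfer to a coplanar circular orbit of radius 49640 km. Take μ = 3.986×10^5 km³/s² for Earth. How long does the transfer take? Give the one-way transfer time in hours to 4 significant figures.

Transfer-ellipse semi-major axis a_t = (r₁ + r₂)/2 = (8206 + 49640)/2 = 28923 km.
Transfer time t = π√(a_t³/μ) = π√((28923)³ / 3.986×10^5) = 24476 s.
Converting: 24476 s ÷ 3600 s/hour = 6.799 hours.

t = 6.799 hours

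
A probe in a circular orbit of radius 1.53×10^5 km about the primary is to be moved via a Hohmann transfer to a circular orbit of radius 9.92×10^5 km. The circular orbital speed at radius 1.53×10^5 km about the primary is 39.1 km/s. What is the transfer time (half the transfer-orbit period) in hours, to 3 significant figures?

t = 24.7 hours

From the circular-orbit relation v² = μ/r at r = 1.53×10^5 km: μ = v²r = (39.1)² × 1.53×10^5 = 2.33908×10^8 km³/s².
The Hohmann ellipse has a_t = (r₁ + r₂)/2 = 5.725×10^5 km.
By Kepler's third law the transfer-orbit period is T = 2π√(a_t³/μ), so t = T/2 = 88980 s.
Converting: 88980 s ÷ 3600 s/hour = 24.7 hours.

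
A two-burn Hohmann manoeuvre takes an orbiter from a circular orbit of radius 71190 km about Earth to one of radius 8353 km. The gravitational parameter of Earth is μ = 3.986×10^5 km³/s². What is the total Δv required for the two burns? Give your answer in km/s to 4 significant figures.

Semi-major axis of the transfer orbit: a_t = (71190 + 8353)/2 = 39771.5 km.
At r₁ the circular-orbit speed is v₁ = √(μ/r₁) = 2.366 km/s.
Transfer-orbit speed at r₁ (v² = μ(2/r − 1/a)): v_a = √[μ(2/r₁ − 1/a_t)] = 1.084 km/s.
First burn Δv₁ = |v_a − v₁| = 1.282 km/s.
At r₂, v₂ = √(μ/r₂) = 6.908 km/s.
Transfer-orbit speed at r₂: v_p = √[μ(2/r₂ − 1/a_t)] = 9.242 km/s.
Second burn Δv₂ = |v₂ − v_p| = 2.334 km/s.
Total Δv = Δv₁ + Δv₂ = 3.616 km/s.

Δv = 3.616 km/s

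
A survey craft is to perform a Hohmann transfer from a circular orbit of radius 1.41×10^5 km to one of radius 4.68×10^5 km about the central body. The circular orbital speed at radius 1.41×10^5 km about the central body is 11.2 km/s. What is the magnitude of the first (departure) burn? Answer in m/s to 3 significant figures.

Δv₁ = 2690 m/s

From the circular-orbit relation v² = μ/r at r = 1.41×10^5 km: μ = v²r = (11.2)² × 1.41×10^5 = 1.76870×10^7 km³/s².
Semi-major axis of the transfer orbit: a_t = (1.410×10^5 + 4.680×10^5)/2 = 3.045×10^5 km.
On the circular orbit at r = 1.410×10^5 km, v_c = √(μ/r) = 11.200 km/s.
Vis-viva on the transfer ellipse at r = 1.410×10^5 km gives v_t = √[μ(2/r − 1/a_t)] = 13.885 km/s.
Δv₁ = |v_t − v_c| = |13.885 − 11.200| = 2.685 km/s.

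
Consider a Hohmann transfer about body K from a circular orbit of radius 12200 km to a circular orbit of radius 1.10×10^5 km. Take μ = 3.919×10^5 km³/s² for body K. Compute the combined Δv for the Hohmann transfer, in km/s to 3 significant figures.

Transfer-ellipse semi-major axis a_t = (r₁ + r₂)/2 = (12200 + 1.100×10^5)/2 = 61100 km.
Circular speed at r₁: v₁ = √(μ/r₁) = √(3.919×10^5/12200) = 5.668 km/s.
Transfer-orbit speed at r₁ (v² = μ(2/r − 1/a)): v_p = √[μ(2/r₁ − 1/a_t)] = 7.605 km/s.
First burn Δv₁ = |v_p − v₁| = 1.937 km/s.
At r₂, v₂ = √(μ/r₂) = 1.8875 km/s.
Transfer-orbit speed at r₂: v_a = √[μ(2/r₂ − 1/a_t)] = 0.84343 km/s.
Second burn Δv₂ = |v₂ − v_a| = 1.044 km/s.
Total Δv = Δv₁ + Δv₂ = 2.981 km/s.

Δv = 2.98 km/s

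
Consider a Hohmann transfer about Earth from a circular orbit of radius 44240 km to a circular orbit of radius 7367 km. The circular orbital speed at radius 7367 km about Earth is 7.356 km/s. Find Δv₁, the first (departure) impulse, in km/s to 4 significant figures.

From the circular-orbit relation v² = μ/r at r = 7367 km: μ = v²r = (7.356)² × 7367 = 3.98634×10^5 km³/s².
Semi-major axis of the transfer orbit: a_t = (44240 + 7367)/2 = 25803.5 km.
Circular speed at r = 44240 km: v_c = √(μ/r) = 3.002 km/s.
Vis-viva on the transfer ellipse at r = 44240 km gives v_t = √[μ(2/r − 1/a_t)] = 1.604 km/s.
Δv₁ = |v_t − v_c| = |1.604 − 3.002| = 1.398 km/s.

Δv₁ = 1.398 km/s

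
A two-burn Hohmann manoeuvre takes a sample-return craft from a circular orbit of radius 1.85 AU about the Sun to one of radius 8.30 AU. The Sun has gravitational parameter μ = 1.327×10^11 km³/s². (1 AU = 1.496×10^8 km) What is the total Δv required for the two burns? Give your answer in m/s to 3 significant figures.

Δv = 10200 m/s

In km: r₁ = 1.85 × 1.496×10^8 = 2.7676×10^8 km; r₂ = 8.30 × 1.496×10^8 = 1.24168×10^9 km.
Semi-major axis of the transfer orbit: a_t = (2.7676×10^8 + 1.24168×10^9)/2 = 7.5922×10^8 km.
Circular speed at r₁: v₁ = √(μ/r₁) = √(1.327×10^11/2.7676×10^8) = 21.897 km/s.
On the transfer ellipse at r₁, vis-viva equation gives v_p = √[μ(2/r₁ − 1/a_t)] = 28.003 km/s.
First burn Δv₁ = |v_p − v₁| = 6.106 km/s.
At r₂, v₂ = √(μ/r₂) = 10.338 km/s.
Transfer-orbit speed at r₂: v_a = √[μ(2/r₂ − 1/a_t)] = 6.2416 km/s.
Second burn Δv₂ = |v₂ − v_a| = 4.096 km/s.
Δv = Δv₁ + Δv₂ = 6.106 + 4.096 = 10.20 km/s.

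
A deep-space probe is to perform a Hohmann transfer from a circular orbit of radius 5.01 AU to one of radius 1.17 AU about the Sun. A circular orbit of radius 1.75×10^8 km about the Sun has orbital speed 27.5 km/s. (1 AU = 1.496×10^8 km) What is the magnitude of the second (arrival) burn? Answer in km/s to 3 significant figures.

Δv₂ = 7.52 km/s

From the circular-orbit relation v² = μ/r at r = 1.75×10^8 km: μ = v²r = (27.5)² × 1.75×10^8 = 1.32344×10^11 km³/s².
In km: r₁ = 5.01 × 1.496×10^8 = 7.49496×10^8 km; r₂ = 1.17 × 1.496×10^8 = 1.75032×10^8 km.
Semi-major axis of the transfer orbit: a_t = (7.49496×10^8 + 1.75032×10^8)/2 = 4.62264×10^8 km.
On the circular orbit at r = 1.75032×10^8 km, v_c = √(μ/r) = 27.497 km/s.
Transfer-orbit speed at the same r (vis-viva, a = a_t): v_t = √[μ(2/r − 1/a_t)] = 35.013 km/s.
Δv₂ = |v_t − v_c| = |35.013 − 27.497| = 7.516 km/s.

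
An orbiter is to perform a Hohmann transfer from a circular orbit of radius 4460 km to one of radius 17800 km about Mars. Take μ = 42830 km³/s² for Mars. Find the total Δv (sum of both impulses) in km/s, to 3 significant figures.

Transfer-ellipse semi-major axis a_t = (r₁ + r₂)/2 = (4460 + 17800)/2 = 11130 km.
At r₁ the circular-orbit speed is v₁ = √(μ/r₁) = 3.098893 km/s.
Transfer-orbit speed at r₁ (v² = μ(2/r − 1/a)): v_p = √[μ(2/r₁ − 1/a_t)] = 3.918944 km/s.
First burn Δv₁ = |v_p − v₁| = 0.8201 km/s.
At r₂, v₂ = √(μ/r₂) = 1.551187 km/s.
Transfer-orbit speed at r₂: v_a = √[μ(2/r₂ − 1/a_t)] = 0.9819376 km/s.
Second burn Δv₂ = |v₂ − v_a| = 0.5692 km/s.
Total Δv = Δv₁ + Δv₂ = 1.389 km/s.

Δv = 1.39 km/s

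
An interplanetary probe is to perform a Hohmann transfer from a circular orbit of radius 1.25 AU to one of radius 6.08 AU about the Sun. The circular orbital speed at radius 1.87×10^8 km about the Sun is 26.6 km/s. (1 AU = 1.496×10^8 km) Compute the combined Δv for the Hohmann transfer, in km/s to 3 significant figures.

From the circular-orbit relation v² = μ/r at r = 1.87×10^8 km: μ = v²r = (26.6)² × 1.87×10^8 = 1.32314×10^11 km³/s².
In km: r₁ = 1.25 × 1.496×10^8 = 1.870×10^8 km; r₂ = 6.08 × 1.496×10^8 = 9.09568×10^8 km.
Transfer-ellipse semi-major axis a_t = (r₁ + r₂)/2 = (1.870×10^8 + 9.09568×10^8)/2 = 5.48284×10^8 km.
At r₁ the circular-orbit speed is v₁ = √(μ/r₁) = 26.600 km/s.
Transfer-orbit speed at r₁ (vis-viva equation): v_p = √[μ(2/r₁ − 1/a_t)] = 34.261 km/s.
First burn Δv₁ = |v_p − v₁| = 7.661 km/s.
Circular speed at r₂: v₂ = √(μ/r₂) = 12.061 km/s.
Transfer-orbit speed at r₂: v_a = √[μ(2/r₂ − 1/a_t)] = 7.0437 km/s.
Second burn Δv₂ = |v₂ − v_a| = 5.017 km/s.
Δv = Δv₁ + Δv₂ = 7.661 + 5.017 = 12.68 km/s.

Δv = 12.7 km/s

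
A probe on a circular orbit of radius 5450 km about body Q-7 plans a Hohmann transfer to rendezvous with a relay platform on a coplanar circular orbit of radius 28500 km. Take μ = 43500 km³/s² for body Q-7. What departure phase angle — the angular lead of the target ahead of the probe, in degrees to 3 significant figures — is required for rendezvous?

Transfer-ellipse semi-major axis a_t = (r₁ + r₂)/2 = (5450 + 28500)/2 = 16975 km.
Transfer time t = π√(a_t³/μ) = 33310 s.
Target angular speed ω₂ = √(μ/r₂³) = 4.335×10^-5 rad/s.
Angle swept by the target during transfer: ω₂·t = 1.444 rad = 82.74°.
The probe traverses 180° on the transfer ellipse, so the target must lead by 180° − 82.74° = 97.3°.

φ = 97.3°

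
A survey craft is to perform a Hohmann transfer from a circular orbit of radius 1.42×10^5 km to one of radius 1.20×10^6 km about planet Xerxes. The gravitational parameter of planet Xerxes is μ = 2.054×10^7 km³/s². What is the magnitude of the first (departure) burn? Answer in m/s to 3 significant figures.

Δv₁ = 4060 m/s

Semi-major axis of the transfer orbit: a_t = (1.420×10^5 + 1.200×10^6)/2 = 6.710×10^5 km.
Circular speed at r = 1.420×10^5 km: v_c = √(μ/r) = 12.027 km/s.
Vis-viva on the transfer ellipse at r = 1.420×10^5 km gives v_t = √[μ(2/r − 1/a_t)] = 16.084 km/s.
Δv₁ = |v_t − v_c| = |16.084 − 12.027| = 4.057 km/s.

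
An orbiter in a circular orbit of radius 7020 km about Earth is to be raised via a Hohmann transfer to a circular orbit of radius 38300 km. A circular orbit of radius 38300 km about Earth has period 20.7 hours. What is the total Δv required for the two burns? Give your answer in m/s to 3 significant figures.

Δv = 3700 m/s

From Kepler's third law T² = 4π²r³/μ at r = 38300 km, T = 20.7 hours = 20.7 × 3600 s = 74520 s: μ = 4π²r³/T² = 3.99402×10^5 km³/s².
Semi-major axis of the transfer orbit: a_t = (7020 + 38300)/2 = 22660 km.
Circular speed at r₁: v₁ = √(μ/r₁) = √(3.99402×10^5/7020) = 7.543 km/s.
On the transfer ellipse at r₁, v² = μ(2/r − 1/a) gives v_p = √[μ(2/r₁ − 1/a_t)] = 9.806 km/s.
First burn Δv₁ = |v_p − v₁| = 2.263 km/s.
Circular speed at r₂: v₂ = √(μ/r₂) = 3.229 km/s.
Transfer-orbit speed at r₂: v_a = √[μ(2/r₂ − 1/a_t)] = 1.797 km/s.
Second burn Δv₂ = |v₂ − v_a| = 1.432 km/s.
Δv = Δv₁ + Δv₂ = 2.263 + 1.432 = 3.695 km/s.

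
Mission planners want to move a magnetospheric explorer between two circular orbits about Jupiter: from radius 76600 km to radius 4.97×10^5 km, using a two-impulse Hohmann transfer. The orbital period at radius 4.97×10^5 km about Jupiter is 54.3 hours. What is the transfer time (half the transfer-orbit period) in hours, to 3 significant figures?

From Kepler's third law T² = 4π²r³/μ at r = 4.97×10^5 km, T = 54.3 hours = 54.3 × 3600 s = 1.9548×10^5 s: μ = 4π²r³/T² = 1.26831×10^8 km³/s².
Transfer-ellipse semi-major axis a_t = (r₁ + r₂)/2 = (76600 + 4.970×10^5)/2 = 2.868×10^5 km.
Transfer time t = π√(a_t³/μ) = π√((2.868×10^5)³ / 1.26831×10^8) = 42850 s.
Converting: 42850 s ÷ 3600 s/hour = 11.9 hours.

t = 11.9 hours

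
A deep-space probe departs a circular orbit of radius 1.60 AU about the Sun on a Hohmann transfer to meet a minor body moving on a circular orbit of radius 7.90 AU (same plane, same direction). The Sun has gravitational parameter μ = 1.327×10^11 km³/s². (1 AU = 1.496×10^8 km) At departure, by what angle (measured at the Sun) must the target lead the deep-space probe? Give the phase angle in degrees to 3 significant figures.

φ = 96.1°

In km: r₁ = 1.60 × 1.496×10^8 = 2.3936×10^8 km; r₂ = 7.90 × 1.496×10^8 = 1.18184×10^9 km.
Semi-major axis of the transfer orbit: a_t = (2.3936×10^8 + 1.18184×10^9)/2 = 7.106×10^8 km.
The half-period of the transfer ellipse is t = π√(a_t³/μ) = 1.6336×10^8 s.
The target's mean motion on its circular orbit is ω₂ = √(μ/r₂³) = 8.9660×10^-9 rad/s.
Angle swept by the target during transfer: ω₂·t = 1.4647 rad = 83.92°.
Arrival is 180° from departure on the ellipse, so φ = 180° − 83.92° = 96.1°.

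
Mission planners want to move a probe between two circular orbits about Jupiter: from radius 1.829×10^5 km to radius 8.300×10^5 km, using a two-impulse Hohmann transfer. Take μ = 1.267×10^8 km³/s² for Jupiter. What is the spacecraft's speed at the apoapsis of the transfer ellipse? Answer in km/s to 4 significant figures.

Semi-major axis of the transfer orbit: a_t = (1.829×10^5 + 8.300×10^5)/2 = 5.0645×10^5 km.
The apoapsis of the transfer ellipse is at r = 8.300×10^5 km.
Applying v² = μ(2/r − 1/a_t): v = 7.425 km/s.

v = 7.425 km/s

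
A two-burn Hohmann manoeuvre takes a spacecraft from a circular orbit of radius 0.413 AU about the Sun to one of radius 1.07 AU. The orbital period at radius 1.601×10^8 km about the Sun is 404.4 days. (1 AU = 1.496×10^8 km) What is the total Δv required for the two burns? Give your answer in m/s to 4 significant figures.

From Kepler's third law T² = 4π²r³/μ at r = 1.601×10^8 km, T = 404.4 days = 404.4 × 86400 s = 3.494016×10^7 s: μ = 4π²r³/T² = 1.32704×10^11 km³/s².
In km: r₁ = 0.413 × 1.496×10^8 = 6.17848×10^7 km; r₂ = 1.07 × 1.496×10^8 = 1.60072×10^8 km.
Transfer-ellipse semi-major axis a_t = (r₁ + r₂)/2 = (6.17848×10^7 + 1.60072×10^8)/2 = 1.109284×10^8 km.
Circular speed at r₁: v₁ = √(μ/r₁) = √(1.32704×10^11/6.17848×10^7) = 46.345 km/s.
Transfer-orbit speed at r₁ (vis-viva equation): v_p = √[μ(2/r₁ − 1/a_t)] = 55.672 km/s.
First burn Δv₁ = |v_p − v₁| = 9.327 km/s.
At r₂, v₂ = √(μ/r₂) = 28.7928 km/s.
Transfer-orbit speed at r₂: v_a = √[μ(2/r₂ − 1/a_t)] = 21.4884 km/s.
Second burn Δv₂ = |v₂ − v_a| = 7.304 km/s.
Total Δv = Δv₁ + Δv₂ = 16.63 km/s.

Δv = 16630 m/s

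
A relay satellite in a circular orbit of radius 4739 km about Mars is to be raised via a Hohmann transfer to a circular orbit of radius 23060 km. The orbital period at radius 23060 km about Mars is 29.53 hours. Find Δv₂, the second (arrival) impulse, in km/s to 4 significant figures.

Δv₂ = 0.5671 km/s

From Kepler's third law T² = 4π²r³/μ at r = 23060 km, T = 29.53 hours = 29.53 × 3600 s = 1.06308×10^5 s: μ = 4π²r³/T² = 42835.7 km³/s².
The Hohmann ellipse has a_t = (r₁ + r₂)/2 = 13899.5 km.
On the circular orbit at r = 23060 km, v_c = √(μ/r) = 1.3629 km/s.
Vis-viva on the transfer ellipse at r = 23060 km gives v_t = √[μ(2/r − 1/a_t)] = 0.79582 km/s.
Δv₂ = |v_t − v_c| = |0.79582 − 1.3629| = 0.5671 km/s.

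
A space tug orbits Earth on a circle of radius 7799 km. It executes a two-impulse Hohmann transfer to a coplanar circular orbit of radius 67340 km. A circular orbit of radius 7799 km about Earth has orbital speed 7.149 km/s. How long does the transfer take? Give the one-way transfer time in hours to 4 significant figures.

t = 10.07 hours

From the circular-orbit relation v² = μ/r at r = 7799 km: μ = v²r = (7.149)² × 7799 = 3.98593×10^5 km³/s².
The Hohmann ellipse has a_t = (r₁ + r₂)/2 = 37569.5 km.
Half the transfer-orbit period gives t = π√(a_t³/μ) = 36240 s.
Converting: 36240 s ÷ 3600 s/hour = 10.07 hours.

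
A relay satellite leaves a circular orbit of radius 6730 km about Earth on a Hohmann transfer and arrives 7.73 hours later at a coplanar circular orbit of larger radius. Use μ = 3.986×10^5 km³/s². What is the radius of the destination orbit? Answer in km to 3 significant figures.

Transfer time t = 7.73 hours = 27828 s, and t = π√(a_t³/μ).
So a_t = (μ t²/π²)^(1/3) = (3.986×10^5 × (27828)² / π²)^(1/3) = 31507 km.
Since a_t = (r₁ + r₂)/2, r₂ = 2a_t − r₁ = 2×31507 − 6730 = 56284 km.

r₂ = 56300 km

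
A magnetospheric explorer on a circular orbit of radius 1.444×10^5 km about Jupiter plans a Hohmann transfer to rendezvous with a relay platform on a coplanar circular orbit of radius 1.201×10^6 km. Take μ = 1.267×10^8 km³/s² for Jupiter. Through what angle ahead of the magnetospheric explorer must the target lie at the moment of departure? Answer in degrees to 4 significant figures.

Transfer-ellipse semi-major axis a_t = (r₁ + r₂)/2 = (1.444×10^5 + 1.201×10^6)/2 = 6.727×10^5 km.
The half-period of the transfer ellipse is t = π√(a_t³/μ) = 1.540×10^5 s.
Target angular speed ω₂ = √(μ/r₂³) = 8.552×10^-6 rad/s.
Angle swept by the target during transfer: ω₂·t = 1.317 rad = 75.46°.
The magnetospheric explorer traverses 180° on the transfer ellipse, so the target must lead by 180° − 75.46° = 104.5°.

φ = 104.5°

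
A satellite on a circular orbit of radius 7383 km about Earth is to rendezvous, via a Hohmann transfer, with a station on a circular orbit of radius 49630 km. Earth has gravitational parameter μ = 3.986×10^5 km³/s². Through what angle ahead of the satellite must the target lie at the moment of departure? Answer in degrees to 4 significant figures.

φ = 101.6°

Transfer-ellipse semi-major axis a_t = (r₁ + r₂)/2 = (7383 + 49630)/2 = 28506.5 km.
The half-period of the transfer ellipse is t = π√(a_t³/μ) = 23950 s.
The target's mean motion on its circular orbit is ω₂ = √(μ/r₂³) = 5.7102×10^-5 rad/s.
Angle swept by the target during transfer: ω₂·t = 1.3676 rad = 78.36°.
Arrival is 180° from departure on the ellipse, so φ = 180° − 78.36° = 101.6°.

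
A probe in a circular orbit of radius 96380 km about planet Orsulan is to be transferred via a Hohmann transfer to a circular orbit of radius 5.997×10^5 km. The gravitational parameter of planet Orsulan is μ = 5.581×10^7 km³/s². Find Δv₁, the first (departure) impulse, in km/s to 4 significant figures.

Δv₁ = 7.524 km/s

Transfer-ellipse semi-major axis a_t = (r₁ + r₂)/2 = (96380 + 5.997×10^5)/2 = 3.4804×10^5 km.
Circular speed at r = 96380 km: v_c = √(μ/r) = 24.0637 km/s.
Transfer-orbit speed at the same r (vis-viva, a = a_t): v_t = √[μ(2/r − 1/a_t)] = 31.5875 km/s.
Δv₁ = |v_t − v_c| = |31.5875 − 24.0637| = 7.524 km/s.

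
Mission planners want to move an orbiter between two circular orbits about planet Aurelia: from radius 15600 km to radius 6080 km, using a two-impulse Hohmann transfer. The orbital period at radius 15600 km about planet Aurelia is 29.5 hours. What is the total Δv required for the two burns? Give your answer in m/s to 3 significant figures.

From Kepler's third law T² = 4π²r³/μ at r = 15600 km, T = 29.5 hours = 29.5 × 3600 s = 1.062×10^5 s: μ = 4π²r³/T² = 13288.8 km³/s².
Transfer-ellipse semi-major axis a_t = (r₁ + r₂)/2 = (15600 + 6080)/2 = 10840 km.
Circular speed at r₁: v₁ = √(μ/r₁) = √(13288.8/15600) = 0.92295 km/s.
On the transfer ellipse at r₁, vis-viva gives v_a = √[μ(2/r₁ − 1/a_t)] = 0.69122 km/s.
First burn Δv₁ = |v_a − v₁| = 0.23173 km/s.
Circular speed at r₂: v₂ = √(μ/r₂) = 1.478395 km/s.
Transfer-orbit speed at r₂: v_p = √[μ(2/r₂ − 1/a_t)] = 1.773528 km/s.
Second burn Δv₂ = |v₂ − v_p| = 0.29513 km/s.
Total Δv = Δv₁ + Δv₂ = 0.5269 km/s.

Δv = 527 m/s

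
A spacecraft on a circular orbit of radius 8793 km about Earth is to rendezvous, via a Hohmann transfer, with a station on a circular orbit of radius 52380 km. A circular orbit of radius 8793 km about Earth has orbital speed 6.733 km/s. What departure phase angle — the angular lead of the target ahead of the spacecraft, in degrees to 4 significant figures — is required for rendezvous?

From the circular-orbit relation v² = μ/r at r = 8793 km: μ = v²r = (6.733)² × 8793 = 3.98616×10^5 km³/s².
Semi-major axis of the transfer orbit: a_t = (8793 + 52380)/2 = 30586.5 km.
Transfer time t = π√(a_t³/μ) = 26617.5 s.
Target angular speed ω₂ = √(μ/r₂³) = 5.26658×10^-5 rad/s.
Angle swept by the target during transfer: ω₂·t = 1.4018 rad = 80.32°.
Arrival is 180° from departure on the ellipse, so φ = 180° − 80.32° = 99.68°.

φ = 99.68°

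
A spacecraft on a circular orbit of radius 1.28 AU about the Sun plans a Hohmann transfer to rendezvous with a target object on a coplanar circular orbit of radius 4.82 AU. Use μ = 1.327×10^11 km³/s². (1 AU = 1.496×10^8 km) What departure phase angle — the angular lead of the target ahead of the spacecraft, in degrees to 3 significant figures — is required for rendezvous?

In km: r₁ = 1.28 × 1.496×10^8 = 1.91488×10^8 km; r₂ = 4.82 × 1.496×10^8 = 7.21072×10^8 km.
Semi-major axis of the transfer orbit: a_t = (1.91488×10^8 + 7.21072×10^8)/2 = 4.5628×10^8 km.
The half-period of the transfer ellipse is t = π√(a_t³/μ) = 8.40546×10^7 s.
Target angular speed ω₂ = √(μ/r₂³) = 1.88134×10^-8 rad/s.
Angle swept by the target during transfer: ω₂·t = 1.58135 rad = 90.60°.
The spacecraft traverses 180° on the transfer ellipse, so the target must lead by 180° − 90.60° = 89.4°.

φ = 89.4°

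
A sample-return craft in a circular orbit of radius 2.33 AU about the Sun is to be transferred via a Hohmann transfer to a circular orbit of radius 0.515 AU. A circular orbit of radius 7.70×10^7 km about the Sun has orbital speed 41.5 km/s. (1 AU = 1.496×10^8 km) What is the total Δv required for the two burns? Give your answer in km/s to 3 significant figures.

Δv = 19.4 km/s

From the circular-orbit relation v² = μ/r at r = 7.70×10^7 km: μ = v²r = (41.5)² × 7.70×10^7 = 1.32613×10^11 km³/s².
In km: r₁ = 2.33 × 1.496×10^8 = 3.48568×10^8 km; r₂ = 0.515 × 1.496×10^8 = 7.7044×10^7 km.
Semi-major axis of the transfer orbit: a_t = (3.48568×10^8 + 7.7044×10^7)/2 = 2.12806×10^8 km.
Circular speed at r₁: v₁ = √(μ/r₁) = √(1.32613×10^11/3.48568×10^8) = 19.505 km/s.
On the transfer ellipse at r₁, vis-viva gives v_a = √[μ(2/r₁ − 1/a_t)] = 11.736 km/s.
First burn Δv₁ = |v_a − v₁| = 7.769 km/s.
Circular speed at r₂: v₂ = √(μ/r₂) = 41.49 km/s.
Transfer-orbit speed at r₂: v_p = √[μ(2/r₂ − 1/a_t)] = 53.10 km/s.
Second burn Δv₂ = |v₂ − v_p| = 11.61 km/s.
Δv = Δv₁ + Δv₂ = 7.769 + 11.61 = 19.38 km/s.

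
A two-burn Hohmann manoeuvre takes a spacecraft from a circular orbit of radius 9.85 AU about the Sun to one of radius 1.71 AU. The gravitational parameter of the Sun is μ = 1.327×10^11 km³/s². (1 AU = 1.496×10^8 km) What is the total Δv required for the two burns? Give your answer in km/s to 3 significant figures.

Δv = 11.3 km/s

In km: r₁ = 9.85 × 1.496×10^8 = 1.47356×10^9 km; r₂ = 1.71 × 1.496×10^8 = 2.55816×10^8 km.
Transfer-ellipse semi-major axis a_t = (r₁ + r₂)/2 = (1.47356×10^9 + 2.55816×10^8)/2 = 8.64688×10^8 km.
At r₁ the circular-orbit speed is v₁ = √(μ/r₁) = 9.490 km/s.
Transfer-orbit speed at r₁ (vis-viva equation): v_a = √[μ(2/r₁ − 1/a_t)] = 5.162 km/s.
First burn Δv₁ = |v_a − v₁| = 4.328 km/s.
At r₂, v₂ = √(μ/r₂) = 22.776 km/s.
Transfer-orbit speed at r₂: v_p = √[μ(2/r₂ − 1/a_t)] = 29.732 km/s.
Second burn Δv₂ = |v₂ − v_p| = 6.956 km/s.
Δv = Δv₁ + Δv₂ = 4.328 + 6.956 = 11.28 km/s.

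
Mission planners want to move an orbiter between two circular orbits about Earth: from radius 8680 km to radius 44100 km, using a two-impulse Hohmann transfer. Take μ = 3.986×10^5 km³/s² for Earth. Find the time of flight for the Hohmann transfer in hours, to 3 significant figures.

t = 5.93 hours

Semi-major axis of the transfer orbit: a_t = (8680 + 44100)/2 = 26390 km.
Half the transfer-orbit period gives t = π√(a_t³/μ) = 21332 s.
Converting: 21332 s ÷ 3600 s/hour = 5.93 hours.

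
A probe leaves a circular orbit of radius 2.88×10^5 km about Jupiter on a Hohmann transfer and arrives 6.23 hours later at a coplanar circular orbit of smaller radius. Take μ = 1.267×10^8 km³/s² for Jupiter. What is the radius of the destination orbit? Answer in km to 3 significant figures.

Transfer time t = 6.23 hours = 22428 s, and t = π√(a_t³/μ).
So a_t = (μ t²/π²)^(1/3) = (1.267×10^8 × (22428)² / π²)^(1/3) = 1.8622×10^5 km.
Since a_t = (r₁ + r₂)/2, r₂ = 2a_t − r₁ = 2×1.8622×10^5 − 2.880×10^5 = 84440 km.

r₂ = 84400 km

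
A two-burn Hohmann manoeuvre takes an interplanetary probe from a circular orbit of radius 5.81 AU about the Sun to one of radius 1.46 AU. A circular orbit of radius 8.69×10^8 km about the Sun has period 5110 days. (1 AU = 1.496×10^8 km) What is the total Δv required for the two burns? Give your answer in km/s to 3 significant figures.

Δv = 11.0 km/s

From Kepler's third law T² = 4π²r³/μ at r = 8.69×10^8 km, T = 5110 days = 5110 × 86400 s = 4.41504×10^8 s: μ = 4π²r³/T² = 1.32908×10^11 km³/s².
In km: r₁ = 5.81 × 1.496×10^8 = 8.69176×10^8 km; r₂ = 1.46 × 1.496×10^8 = 2.18416×10^8 km.
Semi-major axis of the transfer orbit: a_t = (8.69176×10^8 + 2.18416×10^8)/2 = 5.43796×10^8 km.
At r₁ the circular-orbit speed is v₁ = √(μ/r₁) = 12.366 km/s.
Transfer-orbit speed at r₁ (v² = μ(2/r − 1/a)): v_a = √[μ(2/r₁ − 1/a_t)] = 7.8369 km/s.
First burn Δv₁ = |v_a − v₁| = 4.529 km/s.
At r₂, v₂ = √(μ/r₂) = 24.668 km/s.
Transfer-orbit speed at r₂: v_p = √[μ(2/r₂ − 1/a_t)] = 31.187 km/s.
Second burn Δv₂ = |v₂ − v_p| = 6.519 km/s.
Total Δv = Δv₁ + Δv₂ = 11.05 km/s.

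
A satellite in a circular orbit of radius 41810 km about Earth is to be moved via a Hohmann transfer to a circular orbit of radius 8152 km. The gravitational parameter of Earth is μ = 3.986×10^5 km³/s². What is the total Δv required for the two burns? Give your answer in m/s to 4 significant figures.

Δv = 3378 m/s

Semi-major axis of the transfer orbit: a_t = (41810 + 8152)/2 = 24981 km.
Circular speed at r₁: v₁ = √(μ/r₁) = √(3.986×10^5/41810) = 3.088 km/s.
On the transfer ellipse at r₁, vis-viva gives v_a = √[μ(2/r₁ − 1/a_t)] = 1.764 km/s.
First burn Δv₁ = |v_a − v₁| = 1.324 km/s.
Circular speed at r₂: v₂ = √(μ/r₂) = 6.9926 km/s.
Transfer-orbit speed at r₂: v_p = √[μ(2/r₂ − 1/a_t)] = 9.0463 km/s.
Second burn Δv₂ = |v₂ − v_p| = 2.054 km/s.
Δv = Δv₁ + Δv₂ = 1.324 + 2.054 = 3.378 km/s.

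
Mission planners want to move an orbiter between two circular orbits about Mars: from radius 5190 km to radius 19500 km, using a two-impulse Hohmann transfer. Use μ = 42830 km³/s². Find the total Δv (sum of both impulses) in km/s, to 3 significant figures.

Δv = 1.26 km/s

Transfer-ellipse semi-major axis a_t = (r₁ + r₂)/2 = (5190 + 19500)/2 = 12345 km.
At r₁ the circular-orbit speed is v₁ = √(μ/r₁) = 2.8727 km/s.
On the transfer ellipse at r₁, vis-viva equation gives v_p = √[μ(2/r₁ − 1/a_t)] = 3.6105 km/s.
First burn Δv₁ = |v_p − v₁| = 0.7378 km/s.
At r₂, v₂ = √(μ/r₂) = 1.482 km/s.
Transfer-orbit speed at r₂: v_a = √[μ(2/r₂ − 1/a_t)] = 0.9609 km/s.
Second burn Δv₂ = |v₂ − v_a| = 0.5211 km/s.
Total Δv = Δv₁ + Δv₂ = 1.259 km/s.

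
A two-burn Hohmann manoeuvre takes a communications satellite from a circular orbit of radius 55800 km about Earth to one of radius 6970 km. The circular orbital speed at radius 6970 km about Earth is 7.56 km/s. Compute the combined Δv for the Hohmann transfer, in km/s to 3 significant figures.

Δv = 3.93 km/s

From the circular-orbit relation v² = μ/r at r = 6970 km: μ = v²r = (7.56)² × 6970 = 3.98361×10^5 km³/s².
Semi-major axis of the transfer orbit: a_t = (55800 + 6970)/2 = 31385 km.
At r₁ the circular-orbit speed is v₁ = √(μ/r₁) = 2.672 km/s.
Transfer-orbit speed at r₁ (vis-viva): v_a = √[μ(2/r₁ − 1/a_t)] = 1.259 km/s.
First burn Δv₁ = |v_a − v₁| = 1.413 km/s.
At r₂, v₂ = √(μ/r₂) = 7.560 km/s.
Transfer-orbit speed at r₂: v_p = √[μ(2/r₂ − 1/a_t)] = 10.08 km/s.
Second burn Δv₂ = |v₂ − v_p| = 2.520 km/s.
Total Δv = Δv₁ + Δv₂ = 3.933 km/s.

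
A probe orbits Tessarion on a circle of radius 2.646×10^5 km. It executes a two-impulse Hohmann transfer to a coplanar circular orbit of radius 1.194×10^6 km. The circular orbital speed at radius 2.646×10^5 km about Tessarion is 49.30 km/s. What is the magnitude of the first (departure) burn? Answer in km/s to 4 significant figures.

Δv₁ = 13.78 km/s

From the circular-orbit relation v² = μ/r at r = 2.646×10^5 km: μ = v²r = (49.30)² × 2.646×10^5 = 6.43108×10^8 km³/s².
Semi-major axis of the transfer orbit: a_t = (2.646×10^5 + 1.194×10^6)/2 = 7.293×10^5 km.
Circular speed at r = 2.646×10^5 km: v_c = √(μ/r) = 49.30 km/s.
Transfer-orbit speed at the same r (vis-viva, a = a_t): v_t = √[μ(2/r − 1/a_t)] = 63.08 km/s.
Δv₁ = |v_t − v_c| = |63.08 − 49.30| = 13.78 km/s.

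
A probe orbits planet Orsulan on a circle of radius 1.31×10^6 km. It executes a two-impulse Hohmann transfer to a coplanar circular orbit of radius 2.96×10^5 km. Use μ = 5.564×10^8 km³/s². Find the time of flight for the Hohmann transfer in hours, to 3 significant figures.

t = 26.6 hours

The Hohmann ellipse has a_t = (r₁ + r₂)/2 = 8.030×10^5 km.
Half the transfer-orbit period gives t = π√(a_t³/μ) = 95840 s.
Converting: 95840 s ÷ 3600 s/hour = 26.6 hours.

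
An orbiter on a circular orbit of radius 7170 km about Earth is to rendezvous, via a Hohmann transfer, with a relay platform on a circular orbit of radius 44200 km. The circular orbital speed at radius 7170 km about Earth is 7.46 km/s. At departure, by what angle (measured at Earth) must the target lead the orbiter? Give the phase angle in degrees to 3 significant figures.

From the circular-orbit relation v² = μ/r at r = 7170 km: μ = v²r = (7.46)² × 7170 = 3.99022×10^5 km³/s².
The Hohmann ellipse has a_t = (r₁ + r₂)/2 = 25685 km.
Transfer time t = π√(a_t³/μ) = 20472.5 s.
Target angular speed ω₂ = √(μ/r₂³) = 6.79775×10^-5 rad/s.
Angle swept by the target during transfer: ω₂·t = 1.3917 rad = 79.74°.
Arrival is 180° from departure on the ellipse, so φ = 180° − 79.74° = 100°.

φ = 100°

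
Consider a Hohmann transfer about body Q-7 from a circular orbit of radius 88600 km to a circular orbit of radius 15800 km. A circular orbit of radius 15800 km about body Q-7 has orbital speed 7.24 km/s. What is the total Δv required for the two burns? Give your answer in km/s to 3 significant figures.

From the circular-orbit relation v² = μ/r at r = 15800 km: μ = v²r = (7.24)² × 15800 = 8.28198×10^5 km³/s².
Semi-major axis of the transfer orbit: a_t = (88600 + 15800)/2 = 52200 km.
Circular speed at r₁: v₁ = √(μ/r₁) = √(8.28198×10^5/88600) = 3.0574 km/s.
On the transfer ellipse at r₁, v² = μ(2/r − 1/a) gives v_a = √[μ(2/r₁ − 1/a_t)] = 1.6821 km/s.
First burn Δv₁ = |v_a − v₁| = 1.3753 km/s.
At r₂, v₂ = √(μ/r₂) = 7.2400 km/s.
Transfer-orbit speed at r₂: v_p = √[μ(2/r₂ − 1/a_t)] = 9.4324 km/s.
Second burn Δv₂ = |v₂ − v_p| = 2.1924 km/s.
Total Δv = Δv₁ + Δv₂ = 3.568 km/s.

Δv = 3.57 km/s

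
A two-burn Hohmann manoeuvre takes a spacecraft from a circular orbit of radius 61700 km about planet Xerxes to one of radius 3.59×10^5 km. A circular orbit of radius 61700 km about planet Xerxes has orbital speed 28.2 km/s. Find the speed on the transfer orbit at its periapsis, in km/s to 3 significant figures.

v = 36.8 km/s

From the circular-orbit relation v² = μ/r at r = 61700 km: μ = v²r = (28.2)² × 61700 = 4.90663×10^7 km³/s².
Semi-major axis of the transfer orbit: a_t = (61700 + 3.590×10^5)/2 = 2.1035×10^5 km.
The periapsis of the transfer ellipse is at r = 61700 km.
Vis-viva: v = √[μ(2/r − 1/a_t)] = √[4.90663×10^7 × (2/61700 − 1/2.1035×10^5)] = 36.84 km/s.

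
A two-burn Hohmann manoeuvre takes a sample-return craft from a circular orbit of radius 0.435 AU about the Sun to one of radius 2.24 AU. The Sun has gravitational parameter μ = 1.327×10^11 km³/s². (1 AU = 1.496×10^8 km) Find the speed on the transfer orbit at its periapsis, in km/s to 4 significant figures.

In km: r₁ = 0.435 × 1.496×10^8 = 6.5076×10^7 km; r₂ = 2.24 × 1.496×10^8 = 3.35104×10^8 km.
Transfer-ellipse semi-major axis a_t = (r₁ + r₂)/2 = (6.5076×10^7 + 3.35104×10^8)/2 = 2.0009×10^8 km.
The periapsis of the transfer ellipse is at r = 6.5076×10^7 km.
Applying v² = μ(2/r − 1/a_t): v = 58.44 km/s.

v = 58.44 km/s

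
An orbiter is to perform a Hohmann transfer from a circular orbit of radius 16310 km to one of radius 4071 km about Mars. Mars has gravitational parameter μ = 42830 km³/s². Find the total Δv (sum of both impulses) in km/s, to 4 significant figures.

Δv = 1.456 km/s

The Hohmann ellipse has a_t = (r₁ + r₂)/2 = 10190.5 km.
Circular speed at r₁: v₁ = √(μ/r₁) = √(42830/16310) = 1.6205 km/s.
Transfer-orbit speed at r₁ (v² = μ(2/r − 1/a)): v_a = √[μ(2/r₁ − 1/a_t)] = 1.0242 km/s.
First burn Δv₁ = |v_a − v₁| = 0.5963 km/s.
At r₂, v₂ = √(μ/r₂) = 3.2436 km/s.
Transfer-orbit speed at r₂: v_p = √[μ(2/r₂ − 1/a_t)] = 4.1035 km/s.
Second burn Δv₂ = |v₂ − v_p| = 0.8599 km/s.
Δv = Δv₁ + Δv₂ = 0.5963 + 0.8599 = 1.456 km/s.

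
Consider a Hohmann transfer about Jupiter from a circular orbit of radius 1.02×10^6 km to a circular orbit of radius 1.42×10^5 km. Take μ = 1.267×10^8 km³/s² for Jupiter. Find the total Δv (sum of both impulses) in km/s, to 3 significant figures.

The Hohmann ellipse has a_t = (r₁ + r₂)/2 = 5.810×10^5 km.
Circular speed at r₁: v₁ = √(μ/r₁) = √(1.267×10^8/1.020×10^6) = 11.145 km/s.
On the transfer ellipse at r₁, v² = μ(2/r − 1/a) gives v_a = √[μ(2/r₁ − 1/a_t)] = 5.5099 km/s.
First burn Δv₁ = |v_a − v₁| = 5.635 km/s.
Circular speed at r₂: v₂ = √(μ/r₂) = 29.8706 km/s.
Transfer-orbit speed at r₂: v_p = √[μ(2/r₂ − 1/a_t)] = 39.5782 km/s.
Second burn Δv₂ = |v₂ − v_p| = 9.708 km/s.
Total Δv = Δv₁ + Δv₂ = 15.34 km/s.

Δv = 15.3 km/s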